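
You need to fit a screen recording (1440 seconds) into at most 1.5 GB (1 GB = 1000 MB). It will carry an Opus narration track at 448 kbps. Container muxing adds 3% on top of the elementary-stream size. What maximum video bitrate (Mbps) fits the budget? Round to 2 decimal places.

Budget: 1.5 GB = 12000.0 Mb.
Stream payload after overhead: 12000.0 / 1.03 = 11650.5 Mb.
Total bitrate budget: 11650.5 Mb / 1440 s = 8.091 Mbps.
Audio: 448 kbps = 0.448 Mbps.
Video: 8.091 − 0.448 = 7.643 Mbps.

7.64 Mbps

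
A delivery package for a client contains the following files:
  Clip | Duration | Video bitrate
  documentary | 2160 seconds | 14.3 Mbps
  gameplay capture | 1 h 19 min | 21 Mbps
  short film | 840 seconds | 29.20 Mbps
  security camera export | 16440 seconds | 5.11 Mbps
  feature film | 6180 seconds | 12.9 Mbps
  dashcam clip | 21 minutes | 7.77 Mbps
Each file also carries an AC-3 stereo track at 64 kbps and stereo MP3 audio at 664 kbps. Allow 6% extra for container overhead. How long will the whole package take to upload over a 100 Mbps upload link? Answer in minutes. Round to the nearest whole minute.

Audio total: 64 + 664 = 728 kbps = 0.728 Mbps.
documentary: 15.028 Mbps × 2160 s × 1.06 = 34408.1 Mb
gameplay capture: 21.728 Mbps × 4740 s × 1.06 = 109170.2 Mb
short film: 29.928 Mbps × 840 s × 1.06 = 26647.9 Mb
security camera export: 5.838 Mbps × 16440 s × 1.06 = 101735.3 Mb
feature film: 13.628 Mbps × 6180 s × 1.06 = 89274.3 Mb
dashcam clip: 8.498 Mbps × 1260 s × 1.06 = 11349.9 Mb
Total: 372585.7 Mb = 46573.2 MB.
At 100 Mbps: 372585.7 / 100 = 3726 s ≈ 62.1 minutes.

62 minutes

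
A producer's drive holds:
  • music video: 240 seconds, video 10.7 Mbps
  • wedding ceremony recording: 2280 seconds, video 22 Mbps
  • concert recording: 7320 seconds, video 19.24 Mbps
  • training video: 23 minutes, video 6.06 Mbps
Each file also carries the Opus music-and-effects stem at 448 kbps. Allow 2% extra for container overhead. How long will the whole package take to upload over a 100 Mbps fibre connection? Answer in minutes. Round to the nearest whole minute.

Audio: 448 kbps = 0.448 Mbps.
music video: 11.148 Mbps × 240 s × 1.02 = 2729.0 Mb
wedding ceremony recording: 22.448 Mbps × 2280 s × 1.02 = 52205.1 Mb
concert recording: 19.688 Mbps × 7320 s × 1.02 = 146998.5 Mb
training video: 6.508 Mbps × 1380 s × 1.02 = 9160.7 Mb
Total: 211093.2 Mb = 26386.7 MB.
At 100 Mbps: 211093.2 / 100 = 2111 s ≈ 35.2 minutes.

35 minutes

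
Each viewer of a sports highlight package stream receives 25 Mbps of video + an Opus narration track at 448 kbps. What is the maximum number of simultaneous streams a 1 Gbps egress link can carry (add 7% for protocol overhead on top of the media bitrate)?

36

Audio: 448 kbps = 0.448 Mbps.
Per-viewer media rate: 25.448 Mbps.
On the wire with 7% overhead: 27.229 Mbps.
1 Gbps = 1,000 Mbps; 1,000 / 27.229 = 36.73 → 36 viewers.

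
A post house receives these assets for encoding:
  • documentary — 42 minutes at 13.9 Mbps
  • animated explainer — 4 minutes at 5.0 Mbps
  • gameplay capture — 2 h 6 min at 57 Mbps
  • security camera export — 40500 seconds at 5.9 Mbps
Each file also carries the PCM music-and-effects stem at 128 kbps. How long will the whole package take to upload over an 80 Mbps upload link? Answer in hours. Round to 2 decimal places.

2.47 hours

Audio: 128 kbps = 0.128 Mbps.
documentary: 14.028 Mbps × 2520 s = 35350.6 Mb
animated explainer: 5.128 Mbps × 240 s = 1230.7 Mb
gameplay capture: 57.128 Mbps × 7560 s = 431887.7 Mb
security camera export: 6.028 Mbps × 40500 s = 244134.0 Mb
Total: 712603.0 Mb = 89075.4 MB.
At 80 Mbps: 712603.0 / 80 = 8908 s ≈ 2.47 hours.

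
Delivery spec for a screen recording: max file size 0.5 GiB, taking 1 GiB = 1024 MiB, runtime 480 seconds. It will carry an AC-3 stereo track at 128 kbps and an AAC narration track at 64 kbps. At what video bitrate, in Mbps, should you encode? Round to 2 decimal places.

Budget: 0.5 GiB = 4295.0 Mb.
Total bitrate budget: 4295.0 Mb / 480 s = 8.948 Mbps.
Audio total: 128 + 64 = 192 kbps = 0.192 Mbps.
Video: 8.948 − 0.192 = 8.756 Mbps.

8.76 Mbps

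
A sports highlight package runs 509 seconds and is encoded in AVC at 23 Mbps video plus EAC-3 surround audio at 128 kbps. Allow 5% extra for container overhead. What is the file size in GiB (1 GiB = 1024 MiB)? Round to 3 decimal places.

Audio: 128 kbps = 0.128 Mbps.
Total bitrate: 23 + 0.128 = 23.128 Mbps.
Stream data: 23.128 Mbps × 509 s = 11772.2 Mb.
With 5% container overhead: ×1.05.
12,361 Mb = 1,545,094,950 bytes ÷ 1,073,741,824 = 1.439 GiB.

1.439 GiB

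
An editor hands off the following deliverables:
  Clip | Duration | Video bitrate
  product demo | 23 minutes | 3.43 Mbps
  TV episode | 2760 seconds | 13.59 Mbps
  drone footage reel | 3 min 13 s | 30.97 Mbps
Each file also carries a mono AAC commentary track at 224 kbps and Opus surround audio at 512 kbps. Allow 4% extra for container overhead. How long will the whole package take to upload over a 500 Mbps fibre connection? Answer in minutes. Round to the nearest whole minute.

Audio total: 224 + 512 = 736 kbps = 0.736 Mbps.
product demo: 4.166 Mbps × 1380 s × 1.04 = 5979.0 Mb
TV episode: 14.326 Mbps × 2760 s × 1.04 = 41121.4 Mb
drone footage reel: 31.706 Mbps × 193 s × 1.04 = 6364.0 Mb
Total: 53464.4 Mb = 6683.1 MB.
At 500 Mbps: 53464.4 / 500 = 107 s ≈ 1.78 minutes.

2 minutes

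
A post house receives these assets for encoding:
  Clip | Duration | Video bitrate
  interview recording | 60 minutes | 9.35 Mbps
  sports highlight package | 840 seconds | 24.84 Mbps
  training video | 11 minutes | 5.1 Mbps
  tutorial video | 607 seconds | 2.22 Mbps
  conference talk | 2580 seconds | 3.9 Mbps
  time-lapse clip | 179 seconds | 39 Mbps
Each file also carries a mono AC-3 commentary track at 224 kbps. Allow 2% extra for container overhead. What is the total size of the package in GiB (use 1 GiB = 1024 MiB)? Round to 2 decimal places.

9.28 GiB

Audio: 224 kbps = 0.224 Mbps.
interview recording: 9.574 Mbps × 3600 s × 1.02 = 35155.7 Mb
sports highlight package: 25.064 Mbps × 840 s × 1.02 = 21474.8 Mb
training video: 5.324 Mbps × 660 s × 1.02 = 3584.1 Mb
tutorial video: 2.444 Mbps × 607 s × 1.02 = 1513.2 Mb
conference talk: 4.124 Mbps × 2580 s × 1.02 = 10852.7 Mb
time-lapse clip: 39.224 Mbps × 179 s × 1.02 = 7161.5 Mb
Total: 79742.1 Mb = 9967.8 MB.
= 9.283 GiB.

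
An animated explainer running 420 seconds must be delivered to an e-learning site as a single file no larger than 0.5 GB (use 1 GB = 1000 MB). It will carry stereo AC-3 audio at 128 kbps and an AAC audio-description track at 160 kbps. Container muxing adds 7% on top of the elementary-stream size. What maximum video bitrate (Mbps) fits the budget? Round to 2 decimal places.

Budget: 0.5 GB = 4000.0 Mb.
Stream payload after overhead: 4000.0 / 1.07 = 3738.3 Mb.
Total bitrate budget: 3738.3 Mb / 420 s = 8.901 Mbps.
Audio total: 128 + 160 = 288 kbps = 0.288 Mbps.
Video: 8.901 − 0.288 = 8.613 Mbps.

8.61 Mbps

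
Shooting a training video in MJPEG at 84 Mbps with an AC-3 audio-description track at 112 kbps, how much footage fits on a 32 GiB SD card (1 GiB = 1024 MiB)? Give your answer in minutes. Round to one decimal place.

Audio: 112 kbps = 0.112 Mbps.
Total bitrate: 84 + 0.112 = 84.112 Mbps.
Capacity: 32 GiB = 274,878 Mb.
Recording time: 274,878 / 84.112 = 3,268 s ≈ 54.5 minutes.

54.5 minutes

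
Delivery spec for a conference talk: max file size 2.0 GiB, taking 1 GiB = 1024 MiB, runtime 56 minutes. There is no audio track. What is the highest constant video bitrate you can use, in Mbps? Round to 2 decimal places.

5.11 Mbps

Budget: 2.0 GiB = 17179.9 Mb.
56 min = 3360 s
Total bitrate budget: 17179.9 Mb / 3360 s = 5.113 Mbps.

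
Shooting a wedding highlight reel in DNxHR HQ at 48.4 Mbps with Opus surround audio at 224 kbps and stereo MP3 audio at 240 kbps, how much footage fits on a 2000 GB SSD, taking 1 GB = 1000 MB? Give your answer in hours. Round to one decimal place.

91.0 hours

Audio total: 224 + 240 = 464 kbps = 0.464 Mbps.
Total bitrate: 48.4 + 0.464 = 48.864 Mbps.
Capacity: 2000 GB = 16,000,000 Mb.
Recording time: 16,000,000 / 48.864 = 327,439 s ≈ 91.0 hours.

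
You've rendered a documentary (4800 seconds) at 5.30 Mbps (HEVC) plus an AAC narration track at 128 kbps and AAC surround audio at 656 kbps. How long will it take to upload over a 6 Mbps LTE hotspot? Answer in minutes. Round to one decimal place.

81.1 minutes

Audio total: 128 + 656 = 784 kbps = 0.784 Mbps.
Total bitrate: 6.084 Mbps.
File: 6.084 Mbps × 4800 s = 29203.2 Mb.
At 6 Mbps: 29203.2 / 6 = 4867.2 s ≈ 81.1 minutes.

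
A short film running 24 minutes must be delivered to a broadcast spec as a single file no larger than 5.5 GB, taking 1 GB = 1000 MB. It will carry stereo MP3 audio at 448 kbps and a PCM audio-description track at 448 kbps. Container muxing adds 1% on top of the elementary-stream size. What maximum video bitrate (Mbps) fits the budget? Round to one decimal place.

29.4 Mbps

Budget: 5.5 GB = 44000.0 Mb.
Stream payload after overhead: 44000.0 / 1.01 = 43564.4 Mb.
24 min = 1440 s
Total bitrate budget: 43564.4 Mb / 1440 s = 30.253 Mbps.
Audio total: 448 + 448 = 896 kbps = 0.896 Mbps.
Video: 30.253 − 0.896 = 29.357 Mbps.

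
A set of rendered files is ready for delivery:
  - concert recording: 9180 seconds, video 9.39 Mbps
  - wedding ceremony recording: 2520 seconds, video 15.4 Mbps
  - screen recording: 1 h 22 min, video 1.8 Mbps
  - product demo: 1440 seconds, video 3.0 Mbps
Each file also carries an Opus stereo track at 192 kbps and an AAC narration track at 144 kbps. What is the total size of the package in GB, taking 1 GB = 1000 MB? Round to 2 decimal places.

18.03 GB

Audio total: 192 + 144 = 336 kbps = 0.336 Mbps.
concert recording: 9.726 Mbps × 9180 s = 89284.7 Mb
wedding ceremony recording: 15.736 Mbps × 2520 s = 39654.7 Mb
screen recording: 2.136 Mbps × 4920 s = 10509.1 Mb
product demo: 3.336 Mbps × 1440 s = 4803.8 Mb
Total: 144252.4 Mb = 18031.5 MB.
= 18.03 GB.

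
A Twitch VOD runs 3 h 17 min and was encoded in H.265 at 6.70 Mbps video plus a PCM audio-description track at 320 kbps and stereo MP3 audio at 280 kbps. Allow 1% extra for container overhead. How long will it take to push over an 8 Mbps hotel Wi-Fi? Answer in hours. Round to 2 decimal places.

3 h 17 min = 197 min = 11820 s
Audio total: 320 + 280 = 600 kbps = 0.600 Mbps.
Total bitrate: 7.300 Mbps.
File: 7.300 Mbps × 11820 s = 86286.0 Mb.
With 1% container overhead: ×1.01. → 87148.9 Mb.
At 8 Mbps: 87148.9 / 8 = 10893.6 s ≈ 3.03 hours.

3.03 hours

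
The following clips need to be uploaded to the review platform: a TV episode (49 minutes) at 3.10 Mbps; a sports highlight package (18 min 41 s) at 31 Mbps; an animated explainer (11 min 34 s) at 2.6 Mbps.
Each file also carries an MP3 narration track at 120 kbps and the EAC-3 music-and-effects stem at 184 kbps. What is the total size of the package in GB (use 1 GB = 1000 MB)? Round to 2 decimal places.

Audio total: 120 + 184 = 304 kbps = 0.304 Mbps.
TV episode: 3.404 Mbps × 2940 s = 10007.8 Mb
sports highlight package: 31.304 Mbps × 1121 s = 35091.8 Mb
animated explainer: 2.904 Mbps × 694 s = 2015.4 Mb
Total: 47114.9 Mb = 5889.4 MB.
= 5.889 GB.

5.89 GB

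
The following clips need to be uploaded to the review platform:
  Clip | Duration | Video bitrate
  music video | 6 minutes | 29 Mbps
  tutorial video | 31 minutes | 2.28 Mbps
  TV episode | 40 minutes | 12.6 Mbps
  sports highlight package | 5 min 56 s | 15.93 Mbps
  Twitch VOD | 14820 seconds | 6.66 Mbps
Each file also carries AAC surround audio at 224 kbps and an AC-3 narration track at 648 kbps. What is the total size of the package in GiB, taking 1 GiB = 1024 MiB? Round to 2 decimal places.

19.39 GiB

Audio total: 224 + 648 = 872 kbps = 0.872 Mbps.
music video: 29.872 Mbps × 360 s = 10753.9 Mb
tutorial video: 3.152 Mbps × 1860 s = 5862.7 Mb
TV episode: 13.472 Mbps × 2400 s = 32332.8 Mb
sports highlight package: 16.802 Mbps × 356 s = 5981.5 Mb
Twitch VOD: 7.532 Mbps × 14820 s = 111624.2 Mb
Total: 166555.2 Mb = 20819.4 MB.
= 19.39 GiB.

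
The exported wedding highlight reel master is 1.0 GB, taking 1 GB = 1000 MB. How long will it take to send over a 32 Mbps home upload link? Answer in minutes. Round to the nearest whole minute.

File: 1.0 GB = 8000.0 Mb.
At 32 Mbps: 8000.0 / 32 = 250.0 s ≈ 4.17 minutes.

4 minutes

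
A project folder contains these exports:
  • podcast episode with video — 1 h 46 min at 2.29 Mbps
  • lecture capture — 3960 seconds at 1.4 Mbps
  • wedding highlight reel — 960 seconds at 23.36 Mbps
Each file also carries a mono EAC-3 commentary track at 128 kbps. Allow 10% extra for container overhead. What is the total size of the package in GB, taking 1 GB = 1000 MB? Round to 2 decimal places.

Audio: 128 kbps = 0.128 Mbps.
podcast episode with video: 2.418 Mbps × 6360 s × 1.10 = 16916.3 Mb
lecture capture: 1.528 Mbps × 3960 s × 1.10 = 6656.0 Mb
wedding highlight reel: 23.488 Mbps × 960 s × 1.10 = 24803.3 Mb
Total: 48375.6 Mb = 6047.0 MB.
= 6.047 GB.

6.05 GB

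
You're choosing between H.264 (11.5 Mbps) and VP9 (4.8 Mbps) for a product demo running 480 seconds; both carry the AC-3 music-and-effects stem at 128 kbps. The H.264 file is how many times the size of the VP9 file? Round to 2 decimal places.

Audio: 128 kbps = 0.128 Mbps.
H.264: 11.628 Mbps × 480 s = 5581.4 Mb = 0.698 GB.
VP9: 4.928 Mbps × 480 s = 2365.4 Mb = 0.296 GB.
Ratio: 0.698 / 0.296 = 2.360.

2.36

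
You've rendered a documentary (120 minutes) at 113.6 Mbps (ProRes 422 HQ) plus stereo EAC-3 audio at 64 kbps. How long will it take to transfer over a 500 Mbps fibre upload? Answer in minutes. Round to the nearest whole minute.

120 min = 7200 s
Audio: 64 kbps = 0.064 Mbps.
Total bitrate: 113.664 Mbps.
File: 113.664 Mbps × 7200 s = 818380.8 Mb.
At 500 Mbps: 818380.8 / 500 = 1636.8 s ≈ 27.3 minutes.

27 minutes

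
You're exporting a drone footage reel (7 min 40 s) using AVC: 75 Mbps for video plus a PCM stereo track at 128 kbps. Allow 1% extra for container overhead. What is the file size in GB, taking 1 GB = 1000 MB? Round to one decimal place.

4.4 GB

7 min 40 s = 460 s
Audio: 128 kbps = 0.128 Mbps.
Total bitrate: 75 + 0.128 = 75.128 Mbps.
Stream data: 75.128 Mbps × 460 s = 34558.9 Mb.
With 1% container overhead: ×1.01.
34,904 Mb ÷ 8 = 4,363 MB → 4.363 GB.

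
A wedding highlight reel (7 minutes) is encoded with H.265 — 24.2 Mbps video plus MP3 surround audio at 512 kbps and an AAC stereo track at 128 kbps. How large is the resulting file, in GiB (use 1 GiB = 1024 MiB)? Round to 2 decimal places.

1.21 GiB

7 min = 420 s
Audio total: 512 + 128 = 640 kbps = 0.640 Mbps.
Total bitrate: 24.2 + 0.640 = 24.840 Mbps.
Stream data: 24.840 Mbps × 420 s = 10432.8 Mb.
10,433 Mb = 1,304,100,000 bytes ÷ 1,073,741,824 = 1.215 GiB.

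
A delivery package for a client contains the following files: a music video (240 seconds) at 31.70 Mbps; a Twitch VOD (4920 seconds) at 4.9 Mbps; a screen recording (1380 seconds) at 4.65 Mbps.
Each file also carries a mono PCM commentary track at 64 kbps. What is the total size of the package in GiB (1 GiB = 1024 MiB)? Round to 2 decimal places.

4.49 GiB

Audio: 64 kbps = 0.064 Mbps.
music video: 31.764 Mbps × 240 s = 7623.4 Mb
Twitch VOD: 4.964 Mbps × 4920 s = 24422.9 Mb
screen recording: 4.714 Mbps × 1380 s = 6505.3 Mb
Total: 38551.6 Mb = 4818.9 MB.
= 4.488 GiB.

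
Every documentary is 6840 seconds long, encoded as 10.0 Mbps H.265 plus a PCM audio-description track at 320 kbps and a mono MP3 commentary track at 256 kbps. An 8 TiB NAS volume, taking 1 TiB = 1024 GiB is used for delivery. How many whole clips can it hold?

Audio total: 320 + 256 = 576 kbps = 0.576 Mbps.
Total bitrate: 10.576 Mbps.
Per item: 10.576 Mbps × 6840 s = 72,340 Mb = 9,042 MB.
Capacity: 8 TiB = 70,368,744 Mb; 972.75 items → 972 complete.

972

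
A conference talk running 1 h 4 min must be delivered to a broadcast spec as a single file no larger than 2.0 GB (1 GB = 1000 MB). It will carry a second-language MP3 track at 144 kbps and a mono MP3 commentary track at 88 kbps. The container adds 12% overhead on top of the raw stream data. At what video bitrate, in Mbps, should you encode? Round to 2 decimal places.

3.49 Mbps

Budget: 2.0 GB = 16000.0 Mb.
Stream payload after overhead: 16000.0 / 1.12 = 14285.7 Mb.
1 h 4 min = 64 min = 3840 s
Total bitrate budget: 14285.7 Mb / 3840 s = 3.720 Mbps.
Audio total: 144 + 88 = 232 kbps = 0.232 Mbps.
Video: 3.720 − 0.232 = 3.488 Mbps.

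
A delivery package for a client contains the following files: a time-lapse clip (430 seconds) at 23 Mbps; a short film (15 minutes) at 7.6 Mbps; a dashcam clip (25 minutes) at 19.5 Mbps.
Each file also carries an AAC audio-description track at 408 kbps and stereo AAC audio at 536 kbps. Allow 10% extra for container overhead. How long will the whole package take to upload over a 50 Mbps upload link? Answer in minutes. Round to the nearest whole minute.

Audio total: 408 + 536 = 944 kbps = 0.944 Mbps.
time-lapse clip: 23.944 Mbps × 430 s × 1.10 = 11325.5 Mb
short film: 8.544 Mbps × 900 s × 1.10 = 8458.6 Mb
dashcam clip: 20.444 Mbps × 1500 s × 1.10 = 33732.6 Mb
Total: 53516.7 Mb = 6689.6 MB.
At 50 Mbps: 53516.7 / 50 = 1070 s ≈ 17.8 minutes.

18 minutes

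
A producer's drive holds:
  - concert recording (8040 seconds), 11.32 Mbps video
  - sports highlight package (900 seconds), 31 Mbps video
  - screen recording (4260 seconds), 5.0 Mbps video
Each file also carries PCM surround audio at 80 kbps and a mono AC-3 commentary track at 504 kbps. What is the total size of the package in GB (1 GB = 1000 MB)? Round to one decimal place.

18.5 GB

Audio total: 80 + 504 = 584 kbps = 0.584 Mbps.
concert recording: 11.904 Mbps × 8040 s = 95708.2 Mb
sports highlight package: 31.584 Mbps × 900 s = 28425.6 Mb
screen recording: 5.584 Mbps × 4260 s = 23787.8 Mb
Total: 147921.6 Mb = 18490.2 MB.
= 18.49 GB.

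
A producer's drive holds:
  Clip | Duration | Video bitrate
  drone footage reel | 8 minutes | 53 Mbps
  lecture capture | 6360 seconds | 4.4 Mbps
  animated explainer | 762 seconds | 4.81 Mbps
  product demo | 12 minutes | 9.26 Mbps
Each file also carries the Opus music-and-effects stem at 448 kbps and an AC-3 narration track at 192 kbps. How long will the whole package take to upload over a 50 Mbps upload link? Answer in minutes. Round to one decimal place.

Audio total: 448 + 192 = 640 kbps = 0.640 Mbps.
drone footage reel: 53.640 Mbps × 480 s = 25747.2 Mb
lecture capture: 5.040 Mbps × 6360 s = 32054.4 Mb
animated explainer: 5.450 Mbps × 762 s = 4152.9 Mb
product demo: 9.900 Mbps × 720 s = 7128.0 Mb
Total: 69082.5 Mb = 8635.3 MB.
At 50 Mbps: 69082.5 / 50 = 1382 s ≈ 23 minutes.

23.0 minutes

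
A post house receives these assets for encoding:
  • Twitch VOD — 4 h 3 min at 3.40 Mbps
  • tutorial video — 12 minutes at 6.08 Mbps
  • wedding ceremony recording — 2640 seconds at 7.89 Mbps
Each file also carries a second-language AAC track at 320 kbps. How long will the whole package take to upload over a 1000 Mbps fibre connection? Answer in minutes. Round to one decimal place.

1.3 minutes

Audio: 320 kbps = 0.320 Mbps.
Twitch VOD: 3.720 Mbps × 14580 s = 54237.6 Mb
tutorial video: 6.400 Mbps × 720 s = 4608.0 Mb
wedding ceremony recording: 8.210 Mbps × 2640 s = 21674.4 Mb
Total: 80520.0 Mb = 10065.0 MB.
At 1000 Mbps: 80520.0 / 1000 = 81 s ≈ 1.34 minutes.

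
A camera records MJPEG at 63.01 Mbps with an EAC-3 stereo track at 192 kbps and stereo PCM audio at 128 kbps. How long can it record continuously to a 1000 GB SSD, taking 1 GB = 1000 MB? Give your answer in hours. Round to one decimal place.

Audio total: 192 + 128 = 320 kbps = 0.320 Mbps.
Total bitrate: 63.01 + 0.320 = 63.330 Mbps.
Capacity: 1000 GB = 8,000,000 Mb.
Recording time: 8,000,000 / 63.330 = 126,322 s ≈ 35.1 hours.

35.1 hours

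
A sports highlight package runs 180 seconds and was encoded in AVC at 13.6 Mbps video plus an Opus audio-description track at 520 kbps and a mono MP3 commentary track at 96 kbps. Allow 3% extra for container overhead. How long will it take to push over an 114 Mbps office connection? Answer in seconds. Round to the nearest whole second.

23 seconds

Audio total: 520 + 96 = 616 kbps = 0.616 Mbps.
Total bitrate: 14.216 Mbps.
File: 14.216 Mbps × 180 s = 2558.9 Mb.
With 3% container overhead: ×1.03. → 2635.6 Mb.
At 114 Mbps: 2635.6 / 114 = 23.1 s ≈ 23.1 seconds.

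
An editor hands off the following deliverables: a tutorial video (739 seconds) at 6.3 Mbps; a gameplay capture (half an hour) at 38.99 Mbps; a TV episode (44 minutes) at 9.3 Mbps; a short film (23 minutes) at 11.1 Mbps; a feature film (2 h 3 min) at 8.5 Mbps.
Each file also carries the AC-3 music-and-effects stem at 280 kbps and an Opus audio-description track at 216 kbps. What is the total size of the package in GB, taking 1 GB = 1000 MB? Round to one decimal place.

23.0 GB

Audio total: 280 + 216 = 496 kbps = 0.496 Mbps.
tutorial video: 6.796 Mbps × 739 s = 5022.2 Mb
gameplay capture: 39.486 Mbps × 1800 s = 71074.8 Mb
TV episode: 9.796 Mbps × 2640 s = 25861.4 Mb
short film: 11.596 Mbps × 1380 s = 16002.5 Mb
feature film: 8.996 Mbps × 7380 s = 66390.5 Mb
Total: 184351.4 Mb = 23043.9 MB.
= 23.04 GB.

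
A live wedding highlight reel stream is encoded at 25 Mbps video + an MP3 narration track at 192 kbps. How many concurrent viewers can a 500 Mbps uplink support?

Audio: 192 kbps = 0.192 Mbps.
Per-viewer media rate: 25.192 Mbps.
500 Mbps = 500.0 Mbps; 500.0 / 25.192 = 19.85 → 19 viewers.

19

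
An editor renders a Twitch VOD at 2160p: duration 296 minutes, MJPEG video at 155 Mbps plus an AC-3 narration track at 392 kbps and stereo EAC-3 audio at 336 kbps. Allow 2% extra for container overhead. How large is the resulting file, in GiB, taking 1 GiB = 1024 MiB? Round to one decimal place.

296 min = 17760 s
Audio total: 392 + 336 = 728 kbps = 0.728 Mbps.
Total bitrate: 155 + 0.728 = 155.728 Mbps.
Stream data: 155.728 Mbps × 17760 s = 2765729.3 Mb.
With 2% container overhead: ×1.02.
2,821,044 Mb = 352,630,483,200 bytes ÷ 1,073,741,824 = 328.4 GiB.

328.4 GiB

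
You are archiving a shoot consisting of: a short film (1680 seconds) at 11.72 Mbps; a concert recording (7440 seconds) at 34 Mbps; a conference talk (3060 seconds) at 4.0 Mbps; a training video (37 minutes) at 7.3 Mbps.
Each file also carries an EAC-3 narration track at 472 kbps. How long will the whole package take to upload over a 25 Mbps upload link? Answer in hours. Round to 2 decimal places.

Audio: 472 kbps = 0.472 Mbps.
short film: 12.192 Mbps × 1680 s = 20482.6 Mb
concert recording: 34.472 Mbps × 7440 s = 256471.7 Mb
conference talk: 4.472 Mbps × 3060 s = 13684.3 Mb
training video: 7.772 Mbps × 2220 s = 17253.8 Mb
Total: 307892.4 Mb = 38486.6 MB.
At 25 Mbps: 307892.4 / 25 = 12316 s ≈ 3.42 hours.

3.42 hours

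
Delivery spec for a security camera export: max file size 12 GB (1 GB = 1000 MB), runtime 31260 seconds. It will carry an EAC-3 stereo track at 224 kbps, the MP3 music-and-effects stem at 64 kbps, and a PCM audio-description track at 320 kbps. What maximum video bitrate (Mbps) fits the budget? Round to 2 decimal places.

2.46 Mbps

Budget: 12 GB = 96000.0 Mb.
Total bitrate budget: 96000.0 Mb / 31260 s = 3.071 Mbps.
Audio total: 224 + 64 + 320 = 608 kbps = 0.608 Mbps.
Video: 3.071 − 0.608 = 2.463 Mbps.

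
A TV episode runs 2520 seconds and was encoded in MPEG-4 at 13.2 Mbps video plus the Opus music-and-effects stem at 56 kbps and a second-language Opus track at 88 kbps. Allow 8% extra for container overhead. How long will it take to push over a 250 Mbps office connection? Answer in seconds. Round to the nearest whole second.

Audio total: 56 + 88 = 144 kbps = 0.144 Mbps.
Total bitrate: 13.344 Mbps.
File: 13.344 Mbps × 2520 s = 33626.9 Mb.
With 8% container overhead: ×1.08. → 36317.0 Mb.
At 250 Mbps: 36317.0 / 250 = 145.3 s ≈ 145 seconds.

145 seconds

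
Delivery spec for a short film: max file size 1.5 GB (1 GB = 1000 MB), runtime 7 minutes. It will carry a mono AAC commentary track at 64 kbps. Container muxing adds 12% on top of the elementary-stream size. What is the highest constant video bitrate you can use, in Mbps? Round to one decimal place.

Budget: 1.5 GB = 12000.0 Mb.
Stream payload after overhead: 12000.0 / 1.12 = 10714.3 Mb.
7 min = 420 s
Total bitrate budget: 10714.3 Mb / 420 s = 25.510 Mbps.
Audio: 64 kbps = 0.064 Mbps.
Video: 25.510 − 0.064 = 25.446 Mbps.

25.4 Mbps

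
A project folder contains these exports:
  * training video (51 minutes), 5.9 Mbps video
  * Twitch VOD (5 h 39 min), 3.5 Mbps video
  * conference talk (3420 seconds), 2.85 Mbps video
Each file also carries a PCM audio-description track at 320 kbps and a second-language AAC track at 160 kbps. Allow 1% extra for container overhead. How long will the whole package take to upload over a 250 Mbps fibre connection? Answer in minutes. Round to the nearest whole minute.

8 minutes

Audio total: 320 + 160 = 480 kbps = 0.480 Mbps.
training video: 6.380 Mbps × 3060 s × 1.01 = 19718.0 Mb
Twitch VOD: 3.980 Mbps × 20340 s × 1.01 = 81762.7 Mb
conference talk: 3.330 Mbps × 3420 s × 1.01 = 11502.5 Mb
Total: 112983.2 Mb = 14122.9 MB.
At 250 Mbps: 112983.2 / 250 = 452 s ≈ 7.53 minutes.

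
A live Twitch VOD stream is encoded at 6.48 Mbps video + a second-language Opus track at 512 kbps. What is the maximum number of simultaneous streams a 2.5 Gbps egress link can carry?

357

Audio: 512 kbps = 0.512 Mbps.
Per-viewer media rate: 6.992 Mbps.
2.5 Gbps = 2,500 Mbps; 2,500 / 6.992 = 357.55 → 357 viewers.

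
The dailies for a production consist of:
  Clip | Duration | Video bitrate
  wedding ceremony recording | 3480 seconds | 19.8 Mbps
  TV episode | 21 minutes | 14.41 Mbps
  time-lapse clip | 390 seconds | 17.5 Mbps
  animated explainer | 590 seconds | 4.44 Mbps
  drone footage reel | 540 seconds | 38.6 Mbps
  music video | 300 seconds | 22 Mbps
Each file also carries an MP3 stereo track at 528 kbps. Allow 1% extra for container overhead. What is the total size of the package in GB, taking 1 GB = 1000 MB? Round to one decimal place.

16.1 GB

Audio: 528 kbps = 0.528 Mbps.
wedding ceremony recording: 20.328 Mbps × 3480 s × 1.01 = 71448.9 Mb
TV episode: 14.938 Mbps × 1260 s × 1.01 = 19010.1 Mb
time-lapse clip: 18.028 Mbps × 390 s × 1.01 = 7101.2 Mb
animated explainer: 4.968 Mbps × 590 s × 1.01 = 2960.4 Mb
drone footage reel: 39.128 Mbps × 540 s × 1.01 = 21340.4 Mb
music video: 22.528 Mbps × 300 s × 1.01 = 6826.0 Mb
Total: 128687.0 Mb = 16085.9 MB.
= 16.09 GB.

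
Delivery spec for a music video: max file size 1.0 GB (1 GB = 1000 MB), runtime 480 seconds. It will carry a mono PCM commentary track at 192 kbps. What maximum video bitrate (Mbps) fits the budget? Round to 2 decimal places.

Budget: 1.0 GB = 8000.0 Mb.
Total bitrate budget: 8000.0 Mb / 480 s = 16.667 Mbps.
Audio: 192 kbps = 0.192 Mbps.
Video: 16.667 − 0.192 = 16.475 Mbps.

16.47 Mbps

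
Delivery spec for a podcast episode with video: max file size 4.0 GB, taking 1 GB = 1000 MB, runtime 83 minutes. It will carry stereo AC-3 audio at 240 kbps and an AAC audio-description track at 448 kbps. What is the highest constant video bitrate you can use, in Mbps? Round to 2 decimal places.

Budget: 4.0 GB = 32000.0 Mb.
83 min = 4980 s
Total bitrate budget: 32000.0 Mb / 4980 s = 6.426 Mbps.
Audio total: 240 + 448 = 688 kbps = 0.688 Mbps.
Video: 6.426 − 0.688 = 5.738 Mbps.

5.74 Mbps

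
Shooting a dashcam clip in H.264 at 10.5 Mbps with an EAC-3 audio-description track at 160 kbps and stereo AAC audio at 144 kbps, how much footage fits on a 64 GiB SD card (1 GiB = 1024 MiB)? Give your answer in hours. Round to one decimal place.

Audio total: 160 + 144 = 304 kbps = 0.304 Mbps.
Total bitrate: 10.5 + 0.304 = 10.804 Mbps.
Capacity: 64 GiB = 549,756 Mb.
Recording time: 549,756 / 10.804 = 50,884 s ≈ 14.1 hours.

14.1 hours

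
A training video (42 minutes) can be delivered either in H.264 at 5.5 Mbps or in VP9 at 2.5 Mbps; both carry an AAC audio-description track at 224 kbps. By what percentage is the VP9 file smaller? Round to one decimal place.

52.4%

42 min = 2520 s
Audio: 224 kbps = 0.224 Mbps.
H.264: 5.724 Mbps × 2520 s = 14424.5 Mb = 1.679 GiB.
VP9: 2.724 Mbps × 2520 s = 6864.5 Mb = 0.799 GiB.
Reduction: (1 − 0.799/1.679) × 100 = 52.41%.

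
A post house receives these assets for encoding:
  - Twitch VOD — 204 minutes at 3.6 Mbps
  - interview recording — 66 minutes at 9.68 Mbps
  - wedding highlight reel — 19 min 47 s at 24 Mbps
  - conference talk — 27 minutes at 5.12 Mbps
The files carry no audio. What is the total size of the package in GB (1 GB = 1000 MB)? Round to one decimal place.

Twitch VOD: 3.600 Mbps × 12240 s = 44064.0 Mb
interview recording: 9.680 Mbps × 3960 s = 38332.8 Mb
wedding highlight reel: 24.000 Mbps × 1187 s = 28488.0 Mb
conference talk: 5.120 Mbps × 1620 s = 8294.4 Mb
Total: 119179.2 Mb = 14897.4 MB.
= 14.90 GB.

14.9 GB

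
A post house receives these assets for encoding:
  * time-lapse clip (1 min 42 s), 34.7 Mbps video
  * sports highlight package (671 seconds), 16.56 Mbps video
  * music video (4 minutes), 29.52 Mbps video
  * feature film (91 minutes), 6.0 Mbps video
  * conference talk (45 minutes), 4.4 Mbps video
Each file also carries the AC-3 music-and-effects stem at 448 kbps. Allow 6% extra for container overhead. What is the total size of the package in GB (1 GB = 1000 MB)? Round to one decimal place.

Audio: 448 kbps = 0.448 Mbps.
time-lapse clip: 35.148 Mbps × 102 s × 1.06 = 3800.2 Mb
sports highlight package: 17.008 Mbps × 671 s × 1.06 = 12097.1 Mb
music video: 29.968 Mbps × 240 s × 1.06 = 7623.9 Mb
feature film: 6.448 Mbps × 5460 s × 1.06 = 37318.4 Mb
conference talk: 4.848 Mbps × 2700 s × 1.06 = 13875.0 Mb
Total: 74714.6 Mb = 9339.3 MB.
= 9.339 GB.

9.3 GB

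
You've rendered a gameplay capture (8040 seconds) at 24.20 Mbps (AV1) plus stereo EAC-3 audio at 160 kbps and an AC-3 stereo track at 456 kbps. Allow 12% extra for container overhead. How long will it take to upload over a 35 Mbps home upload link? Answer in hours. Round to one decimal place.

1.8 hours

Audio total: 160 + 456 = 616 kbps = 0.616 Mbps.
Total bitrate: 24.816 Mbps.
File: 24.816 Mbps × 8040 s = 199520.6 Mb.
With 12% container overhead: ×1.12. → 223463.1 Mb.
At 35 Mbps: 223463.1 / 35 = 6384.7 s ≈ 1.77 hours.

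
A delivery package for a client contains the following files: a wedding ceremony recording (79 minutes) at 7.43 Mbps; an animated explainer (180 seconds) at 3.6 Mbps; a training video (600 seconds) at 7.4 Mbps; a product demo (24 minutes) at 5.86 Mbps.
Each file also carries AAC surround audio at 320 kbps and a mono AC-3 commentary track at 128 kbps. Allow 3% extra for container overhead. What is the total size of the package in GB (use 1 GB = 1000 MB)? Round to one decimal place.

Audio total: 320 + 128 = 448 kbps = 0.448 Mbps.
wedding ceremony recording: 7.878 Mbps × 4740 s × 1.03 = 38462.0 Mb
animated explainer: 4.048 Mbps × 180 s × 1.03 = 750.5 Mb
training video: 7.848 Mbps × 600 s × 1.03 = 4850.1 Mb
product demo: 6.308 Mbps × 1440 s × 1.03 = 9356.0 Mb
Total: 53418.6 Mb = 6677.3 MB.
= 6.677 GB.

6.7 GB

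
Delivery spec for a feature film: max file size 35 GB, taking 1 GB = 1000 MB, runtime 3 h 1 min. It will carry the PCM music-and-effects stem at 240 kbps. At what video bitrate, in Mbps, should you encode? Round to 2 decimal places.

25.54 Mbps

Budget: 35 GB = 280000.0 Mb.
3 h 1 min = 181 min = 10860 s
Total bitrate budget: 280000.0 Mb / 10860 s = 25.783 Mbps.
Audio: 240 kbps = 0.240 Mbps.
Video: 25.783 − 0.240 = 25.543 Mbps.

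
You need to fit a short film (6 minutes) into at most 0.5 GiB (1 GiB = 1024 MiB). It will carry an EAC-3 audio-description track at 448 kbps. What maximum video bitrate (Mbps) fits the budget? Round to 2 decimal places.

Budget: 0.5 GiB = 4295.0 Mb.
6 min = 360 s
Total bitrate budget: 4295.0 Mb / 360 s = 11.930 Mbps.
Audio: 448 kbps = 0.448 Mbps.
Video: 11.930 − 0.448 = 11.482 Mbps.

11.48 Mbps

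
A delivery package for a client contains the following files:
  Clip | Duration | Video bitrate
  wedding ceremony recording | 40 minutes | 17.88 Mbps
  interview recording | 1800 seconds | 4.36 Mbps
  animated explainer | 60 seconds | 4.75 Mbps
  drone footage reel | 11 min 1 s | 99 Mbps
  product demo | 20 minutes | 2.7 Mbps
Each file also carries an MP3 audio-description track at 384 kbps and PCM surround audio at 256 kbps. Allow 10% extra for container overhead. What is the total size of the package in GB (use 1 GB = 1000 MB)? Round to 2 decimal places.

17.00 GB

Audio total: 384 + 256 = 640 kbps = 0.640 Mbps.
wedding ceremony recording: 18.520 Mbps × 2400 s × 1.10 = 48892.8 Mb
interview recording: 5.000 Mbps × 1800 s × 1.10 = 9900.0 Mb
animated explainer: 5.390 Mbps × 60 s × 1.10 = 355.7 Mb
drone footage reel: 99.640 Mbps × 661 s × 1.10 = 72448.2 Mb
product demo: 3.340 Mbps × 1200 s × 1.10 = 4408.8 Mb
Total: 136005.6 Mb = 17000.7 MB.
= 17.00 GB.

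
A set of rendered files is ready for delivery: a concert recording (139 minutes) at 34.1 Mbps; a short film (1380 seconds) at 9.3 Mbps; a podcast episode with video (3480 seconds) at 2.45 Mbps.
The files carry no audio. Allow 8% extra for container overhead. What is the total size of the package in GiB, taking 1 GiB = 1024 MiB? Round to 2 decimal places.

38.44 GiB

concert recording: 34.100 Mbps × 8340 s × 1.08 = 307145.5 Mb
short film: 9.300 Mbps × 1380 s × 1.08 = 13860.7 Mb
podcast episode with video: 2.450 Mbps × 3480 s × 1.08 = 9208.1 Mb
Total: 330214.3 Mb = 41276.8 MB.
= 38.44 GiB.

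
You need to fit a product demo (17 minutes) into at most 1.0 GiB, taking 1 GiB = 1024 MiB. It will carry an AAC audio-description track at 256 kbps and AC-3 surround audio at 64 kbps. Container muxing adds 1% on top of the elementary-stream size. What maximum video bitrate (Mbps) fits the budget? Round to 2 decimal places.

Budget: 1.0 GiB = 8589.9 Mb.
Stream payload after overhead: 8589.9 / 1.01 = 8504.9 Mb.
17 min = 1020 s
Total bitrate budget: 8504.9 Mb / 1020 s = 8.338 Mbps.
Audio total: 256 + 64 = 320 kbps = 0.320 Mbps.
Video: 8.338 − 0.320 = 8.018 Mbps.

8.02 Mbps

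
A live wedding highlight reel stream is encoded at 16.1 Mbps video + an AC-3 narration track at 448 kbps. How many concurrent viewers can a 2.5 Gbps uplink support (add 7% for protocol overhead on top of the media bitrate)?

141

Audio: 448 kbps = 0.448 Mbps.
Per-viewer media rate: 16.548 Mbps.
On the wire with 7% overhead: 17.706 Mbps.
2.5 Gbps = 2,500 Mbps; 2,500 / 17.706 = 141.19 → 141 viewers.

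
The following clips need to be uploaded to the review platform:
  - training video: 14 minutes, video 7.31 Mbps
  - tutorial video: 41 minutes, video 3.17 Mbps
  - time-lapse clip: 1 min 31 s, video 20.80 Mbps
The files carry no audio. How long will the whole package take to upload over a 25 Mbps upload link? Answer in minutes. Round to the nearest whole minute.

11 minutes

training video: 7.310 Mbps × 840 s = 6140.4 Mb
tutorial video: 3.170 Mbps × 2460 s = 7798.2 Mb
time-lapse clip: 20.800 Mbps × 91 s = 1892.8 Mb
Total: 15831.4 Mb = 1978.9 MB.
At 25 Mbps: 15831.4 / 25 = 633 s ≈ 10.6 minutes.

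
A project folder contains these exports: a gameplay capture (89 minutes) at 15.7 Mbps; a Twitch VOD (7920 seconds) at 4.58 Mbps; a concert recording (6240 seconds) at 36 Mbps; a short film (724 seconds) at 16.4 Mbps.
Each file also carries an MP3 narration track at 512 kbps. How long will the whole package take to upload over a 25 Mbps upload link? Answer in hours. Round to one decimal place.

Audio: 512 kbps = 0.512 Mbps.
gameplay capture: 16.212 Mbps × 5340 s = 86572.1 Mb
Twitch VOD: 5.092 Mbps × 7920 s = 40328.6 Mb
concert recording: 36.512 Mbps × 6240 s = 227834.9 Mb
short film: 16.912 Mbps × 724 s = 12244.3 Mb
Total: 366979.9 Mb = 45872.5 MB.
At 25 Mbps: 366979.9 / 25 = 14679 s ≈ 4.08 hours.

4.1 hours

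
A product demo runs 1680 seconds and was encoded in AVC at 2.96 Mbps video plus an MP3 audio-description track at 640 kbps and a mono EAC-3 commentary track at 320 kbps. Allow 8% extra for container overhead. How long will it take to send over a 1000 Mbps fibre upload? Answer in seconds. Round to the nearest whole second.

7 seconds

Audio total: 640 + 320 = 960 kbps = 0.960 Mbps.
Total bitrate: 3.920 Mbps.
File: 3.920 Mbps × 1680 s = 6585.6 Mb.
With 8% container overhead: ×1.08. → 7112.4 Mb.
At 1000 Mbps: 7112.4 / 1000 = 7.1 s ≈ 7.11 seconds.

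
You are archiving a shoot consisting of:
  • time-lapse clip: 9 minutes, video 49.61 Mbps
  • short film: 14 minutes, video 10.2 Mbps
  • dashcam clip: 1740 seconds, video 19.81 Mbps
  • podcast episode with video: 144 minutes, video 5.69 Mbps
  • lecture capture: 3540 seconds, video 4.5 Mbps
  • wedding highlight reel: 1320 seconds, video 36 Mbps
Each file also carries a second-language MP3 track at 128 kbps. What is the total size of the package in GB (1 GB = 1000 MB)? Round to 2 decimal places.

23.07 GB

Audio: 128 kbps = 0.128 Mbps.
time-lapse clip: 49.738 Mbps × 540 s = 26858.5 Mb
short film: 10.328 Mbps × 840 s = 8675.5 Mb
dashcam clip: 19.938 Mbps × 1740 s = 34692.1 Mb
podcast episode with video: 5.818 Mbps × 8640 s = 50267.5 Mb
lecture capture: 4.628 Mbps × 3540 s = 16383.1 Mb
wedding highlight reel: 36.128 Mbps × 1320 s = 47689.0 Mb
Total: 184565.8 Mb = 23070.7 MB.
= 23.07 GB.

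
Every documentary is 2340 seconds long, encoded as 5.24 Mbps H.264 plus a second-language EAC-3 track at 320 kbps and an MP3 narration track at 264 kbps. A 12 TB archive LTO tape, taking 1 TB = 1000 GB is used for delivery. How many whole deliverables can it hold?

Audio total: 320 + 264 = 584 kbps = 0.584 Mbps.
Total bitrate: 5.824 Mbps.
Per item: 5.824 Mbps × 2340 s = 13,628 Mb = 1,704 MB.
Capacity: 12 TB = 96,000,000 Mb; 7044.24 items → 7044 complete.

7044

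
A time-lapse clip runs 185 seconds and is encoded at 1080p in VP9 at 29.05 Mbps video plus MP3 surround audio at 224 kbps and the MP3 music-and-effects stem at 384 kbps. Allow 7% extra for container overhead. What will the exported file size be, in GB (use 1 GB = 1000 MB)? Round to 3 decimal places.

Audio total: 224 + 384 = 608 kbps = 0.608 Mbps.
Total bitrate: 29.05 + 0.608 = 29.658 Mbps.
Stream data: 29.658 Mbps × 185 s = 5486.7 Mb.
With 7% container overhead: ×1.07.
5,871 Mb ÷ 8 = 733.9 MB → 0.7339 GB.

0.734 GB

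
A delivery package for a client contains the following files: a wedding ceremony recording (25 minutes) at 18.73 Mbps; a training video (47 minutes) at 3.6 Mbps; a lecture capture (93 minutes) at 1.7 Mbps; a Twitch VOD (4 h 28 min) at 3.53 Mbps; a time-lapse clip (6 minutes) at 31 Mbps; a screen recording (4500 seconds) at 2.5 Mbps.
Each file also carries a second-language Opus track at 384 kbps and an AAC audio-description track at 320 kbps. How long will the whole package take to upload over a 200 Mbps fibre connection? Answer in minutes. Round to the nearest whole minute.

Audio total: 384 + 320 = 704 kbps = 0.704 Mbps.
wedding ceremony recording: 19.434 Mbps × 1500 s = 29151.0 Mb
training video: 4.304 Mbps × 2820 s = 12137.3 Mb
lecture capture: 2.404 Mbps × 5580 s = 13414.3 Mb
Twitch VOD: 4.234 Mbps × 16080 s = 68082.7 Mb
time-lapse clip: 31.704 Mbps × 360 s = 11413.4 Mb
screen recording: 3.204 Mbps × 4500 s = 14418.0 Mb
Total: 148616.8 Mb = 18577.1 MB.
At 200 Mbps: 148616.8 / 200 = 743 s ≈ 12.4 minutes.

12 minutes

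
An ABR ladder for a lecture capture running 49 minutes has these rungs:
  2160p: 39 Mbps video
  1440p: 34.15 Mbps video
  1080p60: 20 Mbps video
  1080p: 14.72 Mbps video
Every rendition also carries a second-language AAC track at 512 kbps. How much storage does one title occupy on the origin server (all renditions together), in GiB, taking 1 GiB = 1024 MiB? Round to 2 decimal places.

49 min = 2940 s
Audio: 512 kbps = 0.512 Mbps.
Sum of rendition bitrates: (39+0.512) + (34.15+0.512) + (20+0.512) + (14.72+0.512) = 109.918 Mbps.
× 2940 s = 323,159 Mb = 40,395 MB = 37.62 GiB.

37.62 GiB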